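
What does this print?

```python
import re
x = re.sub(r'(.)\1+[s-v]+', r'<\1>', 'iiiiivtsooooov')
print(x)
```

`\1` is not a pattern — it's the concrete string captured by group 1, re-applied verbatim.
Matches: at [0:8] → 'iiiiivts'; at [8:14] → 'ooooov'.
`\1` in the replacement pulls in group 1's text for each match.

<i><o>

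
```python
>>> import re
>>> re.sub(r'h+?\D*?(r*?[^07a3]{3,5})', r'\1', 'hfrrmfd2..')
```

The pattern matches one or more of the literal 'h' (lazy), then zero or more of a non-digit (lazy); then zero or more of the literal 'r' (lazy), then 3 to 5 of any character except [07a3] (captured).
A non-greedy quantifier consumes as few characters as it can — just enough that the remainder of the pattern still matches from where it stops; whatever follows it matches normally.
Matches: at [0:6] → 'hfrrmf'.
`\1` in the replacement pulls in group 1's text for each match.

'frrmfd2..'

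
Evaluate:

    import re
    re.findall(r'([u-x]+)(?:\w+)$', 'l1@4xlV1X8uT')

['x']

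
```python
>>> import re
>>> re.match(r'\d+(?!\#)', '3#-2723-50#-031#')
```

None

`re.match` only tries the pattern at the start of the string.
Here the pattern fails at index 0, so the call returns None.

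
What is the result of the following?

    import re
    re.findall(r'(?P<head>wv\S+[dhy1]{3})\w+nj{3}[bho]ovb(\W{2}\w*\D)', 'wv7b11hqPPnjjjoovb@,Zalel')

2 groups means the one result is a tuple of 2 captured strings — 1 here.

[('wv7b11h', '@,Zalel')]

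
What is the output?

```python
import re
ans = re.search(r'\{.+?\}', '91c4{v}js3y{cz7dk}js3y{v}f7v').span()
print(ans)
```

(4, 7)

With the lazy modifier that quantifier settles for the fewest repetitions that let the rest of the pattern succeed (the atoms after it are unaffected and can still be greedy).
The match spans [4:7] → '{v}'.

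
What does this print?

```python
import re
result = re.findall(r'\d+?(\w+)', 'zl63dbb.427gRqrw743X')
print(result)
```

This matches one or more of a digit (lazy); then one or more of a word character (captured).
A non-greedy quantifier consumes as few characters as it can — just enough that the remainder of the pattern still matches from where it stops; whatever follows it matches normally.
Matches: at [2:7] match '63dbb', group 1 = '3dbb'; at [8:20] match '427gRqrw743X', group 1 = '27gRqrw743X'.
One capturing group, so `findall` returns just the captured substring from each match — 2 in all.

['3dbb', '27gRqrw743X']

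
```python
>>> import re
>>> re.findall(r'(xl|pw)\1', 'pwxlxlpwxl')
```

`\1` is not a pattern — it's the concrete string captured by group 1, re-applied verbatim.
Walking the string: at [2:6] match 'xlxl', group 1 = 'xl'.
`findall` collects group 1 from the one match (1 total).

['xl']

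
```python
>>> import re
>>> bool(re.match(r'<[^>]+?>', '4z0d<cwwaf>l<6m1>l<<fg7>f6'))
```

False

`re.match` won't scan ahead — the pattern has to work from the very first character.
Here the string doesn't start with a match, so the call returns None, and `bool(None)` is False.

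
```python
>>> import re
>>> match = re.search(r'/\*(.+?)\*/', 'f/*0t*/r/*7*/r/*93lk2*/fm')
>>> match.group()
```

'/*0t*/'

A non-greedy quantifier consumes as few characters as it can — just enough that the remainder of the pattern still matches from where it stops; whatever follows it matches normally.
The match spans [1:7] → '/*0t*/'.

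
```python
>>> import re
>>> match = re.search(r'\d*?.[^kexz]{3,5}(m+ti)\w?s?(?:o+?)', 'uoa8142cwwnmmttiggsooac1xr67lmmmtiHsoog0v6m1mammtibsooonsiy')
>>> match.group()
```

'1xr67lmmmtiHso'

A non-greedy quantifier consumes as few characters as it can — just enough that the remainder of the pattern still matches from where it stops; whatever follows it matches normally.
The match spans [23:37] → '1xr67lmmmtiHso'.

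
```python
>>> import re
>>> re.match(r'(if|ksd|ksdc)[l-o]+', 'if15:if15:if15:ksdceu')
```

None

`re.match` won't scan ahead — the pattern has to work from the very first character.
Here the pattern fails at index 0, so the call returns None.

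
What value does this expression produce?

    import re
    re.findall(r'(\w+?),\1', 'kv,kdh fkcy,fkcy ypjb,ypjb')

`\1` is not a pattern — it's the concrete string captured by group 1, re-applied verbatim.
Matches: at [7:16] match 'fkcy,fkcy', group 1 = 'fkcy'; at [17:26] match 'ypjb,ypjb', group 1 = 'ypjb'.
`findall` collects group 1 from each match (2 total).

['fkcy', 'ypjb']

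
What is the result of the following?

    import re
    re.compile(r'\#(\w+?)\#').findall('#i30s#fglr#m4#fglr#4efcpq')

Scanning left to right: at [0:6] match '#i30s#', group 1 = 'i30s'; at [10:14] match '#m4#', group 1 = 'm4'.
Because there's exactly one group, `findall` drops the full match and keeps group 1 from each hit.

['i30s', 'm4']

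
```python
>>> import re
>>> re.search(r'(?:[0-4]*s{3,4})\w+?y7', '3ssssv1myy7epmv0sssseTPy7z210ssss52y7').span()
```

(0, 11)

The pattern matches zero or more of a character in [0-4], then 3 to 4 of a literal 's' (non-capturing group); then one or more of a word character (lazy), then the literal 'y7'.
`re.search` tries every starting position until one works.
The match spans [0:11] → '3ssssv1myy7'.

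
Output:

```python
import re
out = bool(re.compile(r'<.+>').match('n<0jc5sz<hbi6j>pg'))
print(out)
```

False

`re.match` only tries the pattern at the start of the string.
Here the string doesn't start with a match, so the call returns None, and `bool(None)` is False.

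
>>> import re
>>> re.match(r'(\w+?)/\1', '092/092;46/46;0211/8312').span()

`\1` has to match the exact text group 1 already captured.
`match` is anchored at position 0; if the pattern doesn't fit there, it returns None.
The match spans [0:7] → '092/092'.
Captured: group 1 = '092'.

(0, 7)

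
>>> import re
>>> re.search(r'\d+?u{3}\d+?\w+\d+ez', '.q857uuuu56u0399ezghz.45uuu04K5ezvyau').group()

This matches one or more of a digit (lazy), then exactly 3 of a literal 'u', then one or more of a digit (lazy); then one or more of a word character; then one or more of a digit, then the literal 'ez'.
The match spans [22:33] → '45uuu04K5ez'.

'45uuu04K5ez'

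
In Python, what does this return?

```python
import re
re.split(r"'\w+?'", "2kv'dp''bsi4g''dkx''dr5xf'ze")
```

['2kv', '', '', '', 'ze']

Matches to split on: at [3:7] → "'dp'"; at [7:14] → "'bsi4g'"; at [14:19] → "'dkx'"; at [19:26] → "'dr5xf'".
Splitting on the pattern gives 5 pieces.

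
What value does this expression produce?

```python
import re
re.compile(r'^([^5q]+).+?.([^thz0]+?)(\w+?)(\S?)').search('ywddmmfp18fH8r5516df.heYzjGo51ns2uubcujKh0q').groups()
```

('ywddmmfp18fH8r', '1', '6', 'd')

Pattern: anchored at the start of the string; then one or more of any character except [5q] (captured); then one or more of any character (lazy), then any character; then one or more of any character except [thz0] (lazy) (captured); then one or more of a word character (lazy) (captured); then optionally a non-whitespace character (captured).
A non-greedy quantifier consumes as few characters as it can — just enough that the remainder of the pattern still matches from where it stops; whatever follows it matches normally.
`re.search` scans for the first position where the pattern succeeds.
The match spans [0:19] → 'ywddmmfp18fH8r5516d'.
Captured: group 1 = 'ywddmmfp18fH8r', group 2 = '1', group 3 = '6', group 4 = 'd'.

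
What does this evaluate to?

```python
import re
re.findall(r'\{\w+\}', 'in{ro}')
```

Since nothing is captured, `findall` lists the 1 matched substring directly.

['{ro}']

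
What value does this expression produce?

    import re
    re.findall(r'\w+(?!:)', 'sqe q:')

['sqe']

`(?!…)`/`(?<!…)` only lets a position through if the neighbouring text does NOT match; no characters are consumed.
Scanning left to right: at [0:3] → 'sqe'.
Since nothing is captured, `findall` lists the 1 matched substring directly.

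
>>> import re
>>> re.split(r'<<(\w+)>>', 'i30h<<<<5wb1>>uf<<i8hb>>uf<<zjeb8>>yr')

Matches to split on: at [6:14] → '<<5wb1>>'; at [16:24] → '<<i8hb>>'; at [26:35] → '<<zjeb8>>'.
Because the pattern has a capturing group, `split` also inserts each captured text between the pieces.

['i30h<<', '5wb1', 'uf', 'i8hb', 'uf', 'zjeb8', 'yr']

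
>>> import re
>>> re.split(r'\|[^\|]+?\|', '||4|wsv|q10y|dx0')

Matches to split on: at [1:4] → '|4|'; at [7:13] → '|q10y|'.
The string is cut at each match, leaving 3 pieces.

['|', 'wsv', 'dx0']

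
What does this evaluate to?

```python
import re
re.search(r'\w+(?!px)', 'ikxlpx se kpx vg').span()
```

The negative lookaround is zero-width — it rules out positions where the adjacent text would match, without consuming anything.
`re.search` scans for the first position where the pattern succeeds.
The match spans [0:6] → 'ikxlpx'.

(0, 6)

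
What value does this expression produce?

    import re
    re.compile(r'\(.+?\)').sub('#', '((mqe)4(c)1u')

'#4#1u'

A non-greedy quantifier consumes as few characters as it can — just enough that the remainder of the pattern still matches from where it stops; whatever follows it matches normally.
Matches: at [0:6] → '((mqe)'; at [7:10] → '(c)'.
Every occurrence is swapped for '#'.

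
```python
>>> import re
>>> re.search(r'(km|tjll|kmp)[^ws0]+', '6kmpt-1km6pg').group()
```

'kmpt-1km6pg'

`re.search` scans for the first position where the pattern succeeds.
The match spans [1:12] → 'kmpt-1km6pg'.
Captured: group 1 = 'km'.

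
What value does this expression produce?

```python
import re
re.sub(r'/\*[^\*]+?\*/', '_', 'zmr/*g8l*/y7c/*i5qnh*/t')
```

'zmr_y7c_t'

Matches: at [3:10] → '/*g8l*/'; at [13:22] → '/*i5qnh*/'.
Every occurrence is swapped for '_'.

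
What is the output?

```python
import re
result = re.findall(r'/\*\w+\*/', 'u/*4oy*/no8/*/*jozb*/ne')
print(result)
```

With no groups in the pattern, `findall` gives back each whole match — 2 here.

['/*4oy*/', '/*jozb*/']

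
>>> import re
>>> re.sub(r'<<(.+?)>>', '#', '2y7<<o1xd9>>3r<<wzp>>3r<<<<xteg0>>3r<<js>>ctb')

'2y7#3r#3r#3r#ctb'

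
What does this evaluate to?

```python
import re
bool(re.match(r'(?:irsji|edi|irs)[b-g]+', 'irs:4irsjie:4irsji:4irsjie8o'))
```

False

`match` is anchored at position 0; if the pattern doesn't fit there, it returns None.
Here the string doesn't start with a match, so the call returns None, and `bool(None)` is False.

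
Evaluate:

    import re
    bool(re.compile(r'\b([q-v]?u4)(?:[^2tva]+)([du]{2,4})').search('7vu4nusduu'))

This matches a word boundary (`\b`, zero-width); then optionally a character in [q-v], then the literal 'u4' (captured); then one or more of any character except [2tva] (non-capturing group); then 2 to 4 of one of [du] (captured).
Here the pattern never matches, so the call returns None, and `bool(None)` is False.

False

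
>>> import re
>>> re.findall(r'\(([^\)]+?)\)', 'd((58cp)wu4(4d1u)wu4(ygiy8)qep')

`findall` collects group 1 from each match (3 total).

['(58cp', '4d1u', 'ygiy8']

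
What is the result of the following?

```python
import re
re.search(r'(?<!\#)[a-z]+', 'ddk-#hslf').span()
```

The negative lookahead/lookbehind blocks any match where the forbidden context is present.
The match spans [0:3] → 'ddk'.

(0, 3)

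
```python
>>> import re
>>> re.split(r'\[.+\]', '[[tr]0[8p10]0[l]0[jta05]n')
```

The string is cut at each match, leaving 2 pieces.

['', 'n']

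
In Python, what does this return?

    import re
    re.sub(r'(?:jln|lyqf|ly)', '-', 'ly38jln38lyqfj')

Alternation isn't longest-match — the leftmost alternative that fits at this position is chosen.
Matches: at [0:2] → 'ly'; at [4:7] → 'jln'; at [9:13] → 'lyqf'.
Every occurrence is swapped for '-'.

'-38-38-j'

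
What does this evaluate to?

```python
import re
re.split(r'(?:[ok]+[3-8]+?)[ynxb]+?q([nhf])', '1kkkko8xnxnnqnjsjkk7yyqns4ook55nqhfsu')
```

['1', 'n', 'jsj', 'n', 's4', 'h', 'fsu']

This matches one or more of one of [ok], then one or more of a character in [3-8] (lazy) (non-capturing group); then one or more of one of [ynxb] (lazy), then the literal 'q'; then one of [nhf] (captured).
`re.split` interleaves the captured-group text with the surrounding fragments.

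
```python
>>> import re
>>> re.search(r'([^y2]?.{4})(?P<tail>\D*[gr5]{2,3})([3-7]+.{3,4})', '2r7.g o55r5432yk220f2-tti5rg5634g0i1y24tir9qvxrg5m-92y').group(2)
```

The pattern matches optionally any character except [y2], then exactly 4 of any character (captured); then zero or more of a non-digit, then 2 to 3 of one of [gr5] (captured as 'tail'); then one or more of a character in [3-7], then 3 to 4 of any character (captured).
`search` walks the string left to right and returns the first match it finds.
The match spans [0:17] → '2r7.g o55r5432yk2'.
Captured: group 1 = '2r7.', group 2 = 'g o55r', group 3 = '5432yk2'.

'g o55r'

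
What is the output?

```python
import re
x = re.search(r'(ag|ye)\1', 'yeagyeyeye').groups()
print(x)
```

The match spans [4:8] → 'yeye'.
Captured: group 1 = 'ye'.

('ye',)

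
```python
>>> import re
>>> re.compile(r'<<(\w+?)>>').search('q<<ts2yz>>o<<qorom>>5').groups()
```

Unlike `match`, `search` isn't anchored — it looks for the pattern anywhere in the string.
The match spans [1:10] → '<<ts2yz>>'.
Captured: group 1 = 'ts2yz'.

('ts2yz',)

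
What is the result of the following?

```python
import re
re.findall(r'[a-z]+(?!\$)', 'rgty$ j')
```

The negative lookaround is zero-width — it rules out positions where the adjacent text would match, without consuming anything.
Scanning left to right: at [0:3] → 'rgt'; at [6:7] → 'j'.
With no groups in the pattern, `findall` gives back each whole match — 2 here.

['rgt', 'j']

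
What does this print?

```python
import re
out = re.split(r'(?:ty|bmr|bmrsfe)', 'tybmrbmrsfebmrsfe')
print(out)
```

['', '', '', 'sfe', 'sfe']

Alternation tries branches left to right and keeps the first one that lets the overall match succeed at that position.
Matches to split on: at [0:2] → 'ty'; at [2:5] → 'bmr'; at [5:8] → 'bmr'; at [11:14] → 'bmr'.
`split` removes every match and returns the 5 fragments in between.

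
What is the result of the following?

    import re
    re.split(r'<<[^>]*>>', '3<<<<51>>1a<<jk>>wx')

The string is cut at each match, leaving 3 pieces.

['3', '1a', 'wx']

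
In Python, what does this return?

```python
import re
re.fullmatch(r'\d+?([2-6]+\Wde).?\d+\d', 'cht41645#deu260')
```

For `fullmatch`, every character of the input must be accounted for by the pattern.
Here the pattern can't cover the whole string, so the call returns None.

None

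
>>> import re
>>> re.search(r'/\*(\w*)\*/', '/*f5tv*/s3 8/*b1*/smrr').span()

`re.search` scans for the first position where the pattern succeeds.
The match spans [0:8] → '/*f5tv*/'.
Captured: group 1 = 'f5tv'.

(0, 8)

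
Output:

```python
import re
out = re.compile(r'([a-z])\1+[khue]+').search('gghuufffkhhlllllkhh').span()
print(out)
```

(0, 5)

A backreference is literal: `\1` must see the identical characters the first group matched.
The match spans [0:5] → 'gghuu'.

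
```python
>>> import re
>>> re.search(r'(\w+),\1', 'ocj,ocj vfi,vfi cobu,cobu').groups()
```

The match spans [0:7] → 'ocj,ocj'.
Captured: group 1 = 'ocj'.

('ocj',)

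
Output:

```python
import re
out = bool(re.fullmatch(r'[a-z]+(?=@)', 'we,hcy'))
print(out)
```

False

Because the assertion is zero-width, the text it checks is not consumed and won't appear in the result.
`fullmatch` succeeds only if the pattern covers the string from start to end.
Here the string isn't matched end-to-end, so the call returns None, and `bool(None)` is False.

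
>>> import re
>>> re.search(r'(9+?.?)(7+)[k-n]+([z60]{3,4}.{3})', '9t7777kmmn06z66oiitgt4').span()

This matches one or more of the literal '9' (lazy), then optionally any character (captured); then one or more of a literal '7' (captured); then one or more of a character in [k-n]; then 3 to 4 of one of [z60], then exactly 3 of any character (captured).
`re.search` tries every starting position until one works.
The match spans [0:17] → '9t7777kmmn06z66oi'.
Captured: group 1 = '9t', group 2 = '7777', group 3 = '06z66oi'.

(0, 17)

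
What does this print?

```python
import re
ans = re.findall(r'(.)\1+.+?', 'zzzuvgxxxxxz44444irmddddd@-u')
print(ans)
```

The backreference `\1` re-matches whatever the first group consumed, character for character.
Scanning left to right: at [0:4] match 'zzzu', group 1 = 'z'; at [6:12] match 'xxxxxz', group 1 = 'x'; at [12:18] match '44444i', group 1 = '4'; at [20:26] match 'ddddd@', group 1 = 'd'.
With a single group, `findall` returns only what that group captured — 4 items.

['z', 'x', '4', 'd']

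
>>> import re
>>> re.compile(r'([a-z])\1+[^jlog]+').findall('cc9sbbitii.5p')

['c']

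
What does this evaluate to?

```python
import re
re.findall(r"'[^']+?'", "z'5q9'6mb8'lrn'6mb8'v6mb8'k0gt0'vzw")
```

["'5q9'", "'lrn'", "'v6mb8'"]

Walking the string: at [1:6] → "'5q9'"; at [10:15] → "'lrn'"; at [19:26] → "'v6mb8'".
With no groups in the pattern, `findall` gives back each whole match — 3 here.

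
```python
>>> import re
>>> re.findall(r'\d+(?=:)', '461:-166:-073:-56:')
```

['461', '166', '073', '56']

The lookaround is zero-width — it requires the adjacent text to match without consuming it, so the asserted text isn't part of the match.
With no groups in the pattern, `findall` gives back each whole match — 4 here.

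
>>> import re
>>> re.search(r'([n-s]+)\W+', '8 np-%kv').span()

This matches one or more of a character in [n-s] (captured); then one or more of a non-word character.
The match spans [2:6] → 'np-%'.

(2, 6)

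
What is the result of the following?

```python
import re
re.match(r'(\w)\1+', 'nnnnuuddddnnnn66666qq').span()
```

`\1` has to match the exact text group 1 already captured.
`re.match` only tries the pattern at the start of the string.
The match spans [0:4] → 'nnnn'.
Captured: group 1 = 'n'.

(0, 4)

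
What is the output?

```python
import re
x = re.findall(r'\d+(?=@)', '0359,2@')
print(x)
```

Lookahead/lookbehind check context without consuming it, so the matched span excludes the asserted characters.
Since nothing is captured, `findall` lists the 1 matched substring directly.

['2']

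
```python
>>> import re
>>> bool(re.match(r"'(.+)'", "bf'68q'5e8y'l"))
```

With `match`, the pattern is implicitly anchored at the beginning.
Here the string doesn't start with a match, so the call returns None, and `bool(None)` is False.

False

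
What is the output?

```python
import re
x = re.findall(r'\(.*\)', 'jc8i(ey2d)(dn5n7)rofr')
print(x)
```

With no groups in the pattern, `findall` gives back each whole match — 1 here.

['(ey2d)(dn5n7)']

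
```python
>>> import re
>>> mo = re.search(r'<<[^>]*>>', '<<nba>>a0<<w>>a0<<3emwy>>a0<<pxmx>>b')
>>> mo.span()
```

`re.search` scans for the first position where the pattern succeeds.
The match spans [0:7] → '<<nba>>'.

(0, 7)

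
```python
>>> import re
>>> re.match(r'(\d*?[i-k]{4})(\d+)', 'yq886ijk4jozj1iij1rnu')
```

Pattern: zero or more of a digit (lazy), then exactly 4 of a character in [i-k] (captured); then one or more of a digit (captured).
`re.match` only tries the pattern at the start of the string.
Here position 0 doesn't satisfy it, so the call returns None.

None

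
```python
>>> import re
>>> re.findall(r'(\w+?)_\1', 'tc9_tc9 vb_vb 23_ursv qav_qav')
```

['tc9', 'vb', 'qav']

A backreference is literal: `\1` must see the identical characters the first group matched.
`findall` collects group 1 from each match (3 total).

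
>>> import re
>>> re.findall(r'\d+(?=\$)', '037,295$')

['295']

The `(?=…)`/`(?<=…)` assertion just peeks at neighbouring text; it doesn't advance the match position.
Walking the string: at [4:7] → '295'.
With no groups in the pattern, `findall` gives back each whole match — 1 here.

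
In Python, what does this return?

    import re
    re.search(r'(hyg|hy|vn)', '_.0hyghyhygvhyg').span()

Alternation tries branches left to right and keeps the first one that lets the overall match succeed at that position.
`re.search` scans for the first position where the pattern succeeds.
The match spans [3:6] → 'hyg'.
Captured: group 1 = 'hyg'.

(3, 6)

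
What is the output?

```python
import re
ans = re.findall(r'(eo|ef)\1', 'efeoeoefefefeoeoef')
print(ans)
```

['eo', 'ef', 'eo']

The backreference `\1` re-matches whatever the first group consumed, character for character.
Scanning left to right: at [2:6] match 'eoeo', group 1 = 'eo'; at [6:10] match 'efef', group 1 = 'ef'; at [12:16] match 'eoeo', group 1 = 'eo'.
`findall` collects group 1 from each match (3 total).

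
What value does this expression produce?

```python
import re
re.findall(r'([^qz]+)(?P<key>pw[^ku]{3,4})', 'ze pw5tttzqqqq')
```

This matches one or more of any character except [qz] (captured); then the literal 'pw', then 3 to 4 of any character except [ku] (captured as 'key').
Walking the string: at [1:9] match 'e pw5ttt', groups = ('e ', 'pw5ttt').
Multiple groups make `findall` return tuples — one 2-tuple for the one match.

[('e ', 'pw5ttt')]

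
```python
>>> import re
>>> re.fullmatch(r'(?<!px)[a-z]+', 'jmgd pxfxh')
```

None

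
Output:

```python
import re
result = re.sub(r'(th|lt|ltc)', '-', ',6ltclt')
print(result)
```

,6-c-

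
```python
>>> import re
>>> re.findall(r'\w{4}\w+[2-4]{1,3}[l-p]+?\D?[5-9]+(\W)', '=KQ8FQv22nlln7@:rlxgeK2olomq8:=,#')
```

['@', ':']

The pattern matches exactly 4 of a word character, then one or more of a word character, then 1 to 3 of a character in [2-4]; then one or more of a character in [l-p] (lazy), then optionally a non-digit, then one or more of a character in [5-9]; then a non-word character (captured).
Scanning left to right: at [1:15] match 'KQ8FQv22nlln7@', group 1 = '@'; at [16:30] match 'rlxgeK2olomq8:', group 1 = ':'.
`findall` collects group 1 from each match (2 total).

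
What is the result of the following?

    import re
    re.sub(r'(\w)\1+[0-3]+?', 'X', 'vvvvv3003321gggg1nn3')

A backreference is literal: `\1` must see the identical characters the first group matched.
Every occurrence is swapped for 'X'.

'XX321XX'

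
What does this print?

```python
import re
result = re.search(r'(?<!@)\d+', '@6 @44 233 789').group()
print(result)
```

4

The negative lookahead/lookbehind blocks any match where the forbidden context is present.
`re.search` scans for the first position where the pattern succeeds.
The match spans [5:6] → '4'.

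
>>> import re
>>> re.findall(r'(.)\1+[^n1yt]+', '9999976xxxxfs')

A backreference is literal: `\1` must see the identical characters the first group matched.
Matches: at [0:13] match '9999976xxxxfs', group 1 = '9'.
With a single group, `findall` returns only what that group captured — 1 item.

['9']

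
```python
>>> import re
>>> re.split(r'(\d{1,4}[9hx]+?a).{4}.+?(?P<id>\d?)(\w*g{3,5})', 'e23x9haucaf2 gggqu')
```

This matches 1 to 4 of a digit, then one or more of one of [9hx] (lazy), then the literal 'a' (captured); then exactly 4 of any character, then one or more of any character (lazy); then optionally a digit (captured as 'id'); then zero or more of a word character, then 3 to 5 of the literal 'g' (captured).
Matches to split on: at [1:16] → '23x9haucaf2 ggg'.
Because the pattern has a capturing group, `split` also inserts each captured text between the pieces.

['e', '23x9ha', '', 'ggg', 'qu']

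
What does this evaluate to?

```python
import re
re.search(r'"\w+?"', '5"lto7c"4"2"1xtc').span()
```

(1, 8)

`search` walks the string left to right and returns the first match it finds.
The match spans [1:8] → '"lto7c"'.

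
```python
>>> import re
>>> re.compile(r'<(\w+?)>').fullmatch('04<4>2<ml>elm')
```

None

`fullmatch` succeeds only if the pattern covers the string from start to end.
Here the string isn't matched end-to-end, so the call returns None.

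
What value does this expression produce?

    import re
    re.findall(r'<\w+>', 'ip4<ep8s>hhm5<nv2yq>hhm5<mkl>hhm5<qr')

['<ep8s>', '<nv2yq>', '<mkl>']

With no groups in the pattern, `findall` gives back each whole match — 3 here.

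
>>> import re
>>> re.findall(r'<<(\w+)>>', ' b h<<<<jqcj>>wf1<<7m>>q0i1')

`findall` collects group 1 from each match (2 total).

['jqcj', '7m']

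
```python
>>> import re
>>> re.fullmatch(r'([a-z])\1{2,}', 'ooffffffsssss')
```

`re.fullmatch` is like wrapping the pattern in `^…$` (in single-line mode).
Here the pattern can't cover the whole string, so the call returns None.

None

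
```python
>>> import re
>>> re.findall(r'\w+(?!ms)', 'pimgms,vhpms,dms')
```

['pimgms', 'vhpms', 'dms']

A negative assertion filters positions out without eating any characters.
Matches: at [0:6] → 'pimgms'; at [7:12] → 'vhpms'; at [13:16] → 'dms'.
Since nothing is captured, `findall` lists the 3 matched substrings directly.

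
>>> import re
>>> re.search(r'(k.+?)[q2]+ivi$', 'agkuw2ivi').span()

(2, 9)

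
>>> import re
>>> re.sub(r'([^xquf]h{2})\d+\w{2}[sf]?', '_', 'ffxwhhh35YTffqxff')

'ffxw_fqxff'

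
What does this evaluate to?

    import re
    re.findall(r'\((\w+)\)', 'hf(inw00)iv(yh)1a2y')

One capturing group, so `findall` returns just the captured substring from each match — 2 in all.

['inw00', 'yh']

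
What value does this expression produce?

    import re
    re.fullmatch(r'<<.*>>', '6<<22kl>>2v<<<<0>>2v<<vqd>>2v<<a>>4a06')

`fullmatch` succeeds only if the pattern covers the string from start to end.
Here the pattern can't cover the whole string, so the call returns None.

None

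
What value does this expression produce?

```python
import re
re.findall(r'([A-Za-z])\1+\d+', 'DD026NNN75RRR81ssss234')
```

['D', 'N', 'R', 's']

`\1` has to match the exact text group 1 already captured.
`findall` collects group 1 from each match (4 total).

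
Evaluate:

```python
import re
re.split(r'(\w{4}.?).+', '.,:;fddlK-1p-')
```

The pattern matches exactly 4 of a word character, then optionally any character (captured); then one or more of any character.
Matches to split on: at [4:13] → 'fddlK-1p-'.
`re.split` interleaves the captured-group text with the surrounding fragments.

['.,:;', 'fddlK', '']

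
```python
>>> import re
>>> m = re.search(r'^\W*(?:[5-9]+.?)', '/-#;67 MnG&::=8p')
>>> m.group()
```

Pattern: anchored at the start of the string; then zero or more of a non-word character; then one or more of a character in [5-9], then optionally any character (non-capturing group).
`re.search` tries every starting position until one works.
The match spans [0:7] → '/-#;67 '.

'/-#;67 '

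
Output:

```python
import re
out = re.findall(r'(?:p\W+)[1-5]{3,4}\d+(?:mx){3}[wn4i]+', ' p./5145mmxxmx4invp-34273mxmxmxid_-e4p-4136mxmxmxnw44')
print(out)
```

Pattern: a literal 'p', then one or more of a non-word character (non-capturing group); then 3 to 4 of a character in [1-5]; then one or more of a digit; then the literal 'mx' repeated 3 times, then one or more of one of [wn4i].
`findall` yields the raw match text (2 of them) because the pattern has no groups.

['p-34273mxmxmxi', 'p-4136mxmxmxnw44']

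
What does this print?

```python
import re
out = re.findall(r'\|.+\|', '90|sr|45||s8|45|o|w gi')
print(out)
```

['|sr|45||s8|45|o|']

`findall` yields the raw match text (1 of them) because the pattern has no groups.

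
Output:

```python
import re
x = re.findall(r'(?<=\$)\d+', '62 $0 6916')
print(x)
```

The positive lookaround only admits positions where the adjacent text matches; those characters stay outside the span.
With no groups in the pattern, `findall` gives back each whole match — 1 here.

['0']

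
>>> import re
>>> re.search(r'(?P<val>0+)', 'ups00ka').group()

'00'

Pattern: one or more of a literal '0' (captured as 'val').
The match spans [3:5] → '00'.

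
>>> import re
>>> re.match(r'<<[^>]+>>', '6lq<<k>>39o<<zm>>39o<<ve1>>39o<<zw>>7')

None

`re.match` only tries the pattern at the start of the string.
Here position 0 doesn't satisfy it, so the call returns None.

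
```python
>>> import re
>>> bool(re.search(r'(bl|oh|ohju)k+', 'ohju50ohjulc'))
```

False

Unlike `match`, `search` isn't anchored — it looks for the pattern anywhere in the string.
Here the pattern never matches, so the call returns None, and `bool(None)` is False.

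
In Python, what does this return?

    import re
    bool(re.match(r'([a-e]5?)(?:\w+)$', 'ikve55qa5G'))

False

`re.match` only tries the pattern at the start of the string.
Here position 0 doesn't satisfy it, so the call returns None, and `bool(None)` is False.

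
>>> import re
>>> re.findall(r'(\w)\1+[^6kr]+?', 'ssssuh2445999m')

['s', '4', '9']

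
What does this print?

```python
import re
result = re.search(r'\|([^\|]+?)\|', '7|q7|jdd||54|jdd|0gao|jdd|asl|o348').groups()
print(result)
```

('q7',)

The match spans [1:5] → '|q7|'.
Captured: group 1 = 'q7'.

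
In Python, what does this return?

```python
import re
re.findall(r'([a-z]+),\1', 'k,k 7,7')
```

['k']

The backreference `\1` re-matches whatever the first group consumed, character for character.
One capturing group, so `findall` returns just the captured substring from the one match — 1 in all.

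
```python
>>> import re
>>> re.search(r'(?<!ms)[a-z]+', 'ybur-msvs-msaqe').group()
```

A negative assertion filters positions out without eating any characters.
`search` walks the string left to right and returns the first match it finds.
The match spans [0:4] → 'ybur'.

'ybur'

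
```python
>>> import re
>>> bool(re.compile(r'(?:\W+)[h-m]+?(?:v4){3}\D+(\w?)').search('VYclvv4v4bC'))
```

This matches one or more of a non-word character (non-capturing group); then one or more of a character in [h-m] (lazy); then the literal 'v4' repeated 3 times, then one or more of a non-digit; then optionally a word character (captured).
Here the pattern never matches, so the call returns None, and `bool(None)` is False.

False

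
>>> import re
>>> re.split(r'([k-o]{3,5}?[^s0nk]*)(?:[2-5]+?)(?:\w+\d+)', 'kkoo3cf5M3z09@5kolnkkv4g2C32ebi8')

['', 'kkoo3cf5M', '@5k', 'olnkkv4g2C3', '']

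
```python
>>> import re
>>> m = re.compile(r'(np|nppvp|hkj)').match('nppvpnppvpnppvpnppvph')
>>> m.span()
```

(0, 2)

Alternation isn't longest-match — the leftmost alternative that fits at this position is chosen.
With `match`, the pattern is implicitly anchored at the beginning.
The match spans [0:2] → 'np'.
Captured: group 1 = 'np'.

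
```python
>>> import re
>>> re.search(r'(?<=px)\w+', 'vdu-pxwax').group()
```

'wax'

The lookaround is zero-width — it requires the adjacent text to match without consuming it, so the asserted text isn't part of the match.
The match spans [6:9] → 'wax'.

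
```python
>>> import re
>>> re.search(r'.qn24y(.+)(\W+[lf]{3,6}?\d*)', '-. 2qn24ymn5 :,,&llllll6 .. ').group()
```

'2qn24ymn5 :,,&lll'

Pattern: any character, then the literal 'qn', then the literal '24y'; then one or more of any character (captured); then one or more of a non-word character, then 3 to 6 of one of [lf] (lazy), then zero or more of a digit (captured).
Lazy quantifiers expand one character at a time until the remainder of the pattern can match.
`search` walks the string left to right and returns the first match it finds.
The match spans [3:20] → '2qn24ymn5 :,,&lll'.
Captured: group 1 = 'mn5 :,,', group 2 = '&lll'.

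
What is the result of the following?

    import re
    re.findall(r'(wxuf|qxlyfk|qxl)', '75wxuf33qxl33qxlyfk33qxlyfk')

Alternation tries branches left to right and keeps the first one that lets the overall match succeed at that position.
Matches: at [2:6] match 'wxuf', group 1 = 'wxuf'; at [8:11] match 'qxl', group 1 = 'qxl'; at [13:19] match 'qxlyfk', group 1 = 'qxlyfk'; at [21:27] match 'qxlyfk', group 1 = 'qxlyfk'.
`findall` collects group 1 from each match (4 total).

['wxuf', 'qxl', 'qxlyfk', 'qxlyfk']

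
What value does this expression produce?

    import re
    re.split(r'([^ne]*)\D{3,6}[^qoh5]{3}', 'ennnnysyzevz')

['', '', 'evz']

This matches zero or more of any character except [ne] (captured); then 3 to 6 of a non-digit, then exactly 3 of any character except [qoh5].
Matches to split on: at [0:9] → 'ennnnysyz'.
`re.split` interleaves the captured-group text with the surrounding fragments.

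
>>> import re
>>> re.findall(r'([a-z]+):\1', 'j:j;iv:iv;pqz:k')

['j', 'iv']

`\1` is not a pattern — it's the concrete string captured by group 1, re-applied verbatim.
Scanning left to right: at [0:3] match 'j:j', group 1 = 'j'; at [4:9] match 'iv:iv', group 1 = 'iv'.
`findall` collects group 1 from each match (2 total).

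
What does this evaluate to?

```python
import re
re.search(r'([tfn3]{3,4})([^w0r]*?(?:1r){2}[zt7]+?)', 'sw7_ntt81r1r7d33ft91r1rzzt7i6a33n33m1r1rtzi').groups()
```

('ntt', '81r1r7')

Pattern: 3 to 4 of one of [tfn3] (captured); then zero or more of any character except [w0r] (lazy), then the literal '1r' repeated 2 times, then one or more of one of [zt7] (lazy) (captured).
`re.search` tries every starting position until one works.
The match spans [4:13] → 'ntt81r1r7'.
Captured: group 1 = 'ntt', group 2 = '81r1r7'.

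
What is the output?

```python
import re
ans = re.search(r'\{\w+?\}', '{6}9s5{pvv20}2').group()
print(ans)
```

The match spans [0:3] → '{6}'.

{6}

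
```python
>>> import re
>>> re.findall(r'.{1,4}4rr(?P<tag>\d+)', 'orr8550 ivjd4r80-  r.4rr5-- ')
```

['5']

Pattern: 1 to 4 of any character, then the literal '4r', then the literal 'r'; then one or more of a digit (captured as 'tag').
Scanning left to right: at [17:25] match '  r.4rr5', group 1 = '5'.
One capturing group, so `findall` returns just the captured substring from the one match — 1 in all.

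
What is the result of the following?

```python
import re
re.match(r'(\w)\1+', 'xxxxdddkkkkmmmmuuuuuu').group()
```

After group 1 captures some text, `\1` only succeeds where that same text appears again.
With `match`, the pattern is implicitly anchored at the beginning.
The match spans [0:4] → 'xxxx'.
Captured: group 1 = 'x'.

'xxxx'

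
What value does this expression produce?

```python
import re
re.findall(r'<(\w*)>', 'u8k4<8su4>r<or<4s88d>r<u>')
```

Matches: at [4:10] match '<8su4>', group 1 = '8su4'; at [14:21] match '<4s88d>', group 1 = '4s88d'; at [22:25] match '<u>', group 1 = 'u'.
With a single group, `findall` returns only what that group captured — 3 items.

['8su4', '4s88d', 'u']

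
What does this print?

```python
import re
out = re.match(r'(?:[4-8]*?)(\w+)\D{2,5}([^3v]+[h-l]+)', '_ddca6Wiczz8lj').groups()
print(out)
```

('_ddca6Wic', '8lj')

The match spans [0:14] → '_ddca6Wiczz8lj'.
Captured: group 1 = '_ddca6Wic', group 2 = '8lj'.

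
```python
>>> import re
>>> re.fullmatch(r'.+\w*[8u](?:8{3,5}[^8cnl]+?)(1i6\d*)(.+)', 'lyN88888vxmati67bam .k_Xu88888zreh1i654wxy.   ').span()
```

(0, 46)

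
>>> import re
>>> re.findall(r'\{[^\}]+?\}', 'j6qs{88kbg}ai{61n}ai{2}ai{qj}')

['{88kbg}', '{61n}', '{2}', '{qj}']

`findall` yields the raw match text (4 of them) because the pattern has no groups.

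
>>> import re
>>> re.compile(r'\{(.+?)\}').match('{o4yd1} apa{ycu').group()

'{o4yd1}'

With `match`, the pattern is implicitly anchored at the beginning.
The match spans [0:7] → '{o4yd1}'.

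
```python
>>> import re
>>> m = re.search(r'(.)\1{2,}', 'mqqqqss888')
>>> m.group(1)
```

'q'

The match spans [1:5] → 'qqqq'.
Captured: group 1 = 'q'.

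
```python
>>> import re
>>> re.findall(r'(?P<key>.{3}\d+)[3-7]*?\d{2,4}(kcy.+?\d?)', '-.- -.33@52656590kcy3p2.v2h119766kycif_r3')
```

[('33@526565', 'kcy3')]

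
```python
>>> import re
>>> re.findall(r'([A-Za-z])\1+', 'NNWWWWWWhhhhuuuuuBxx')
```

['N', 'W', 'h', 'u', 'x']

A backreference is literal: `\1` must see the identical characters the first group matched.
Matches: at [0:2] match 'NN', group 1 = 'N'; at [2:8] match 'WWWWWW', group 1 = 'W'; at [8:12] match 'hhhh', group 1 = 'h'; at [12:17] match 'uuuuu', group 1 = 'u'; at [18:20] match 'xx', group 1 = 'x'.
Because there's exactly one group, `findall` drops the full match and keeps group 1 from each hit.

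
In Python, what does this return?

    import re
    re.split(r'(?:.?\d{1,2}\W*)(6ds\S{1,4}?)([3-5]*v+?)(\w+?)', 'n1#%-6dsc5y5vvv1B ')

['', '6dsc5y', '5v', 'v', 'v1B ']

With the lazy modifier that quantifier settles for the fewest repetitions that let the rest of the pattern succeed (the atoms after it are unaffected and can still be greedy).
The group in the pattern means `split` returns the separators' captures alongside the pieces.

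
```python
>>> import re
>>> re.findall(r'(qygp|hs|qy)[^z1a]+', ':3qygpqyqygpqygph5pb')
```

The regex engine tests alternatives in the order written; an earlier branch that matches wins even if a later one would match more.
With a single group, `findall` returns only what that group captured — 1 item.

['qygp']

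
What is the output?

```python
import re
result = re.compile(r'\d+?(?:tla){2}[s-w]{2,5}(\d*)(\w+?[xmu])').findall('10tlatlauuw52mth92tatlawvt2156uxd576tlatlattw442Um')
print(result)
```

This matches one or more of a digit (lazy); then the literal 'tla' repeated 2 times, then 2 to 5 of a character in [s-w]; then zero or more of a digit (captured); then one or more of a word character (lazy), then one of [xmu] (captured).
Walking the string: at [0:31] match '10tlatlauuw52mth92tatlawvt2156u', groups = ('52', 'mth92tatlawvt2156u'); at [33:50] match '576tlatlattw442Um', groups = ('442', 'Um').
With 2 capturing groups, `findall` returns a 2-tuple per match.

[('52', 'mth92tatlawvt2156u'), ('442', 'Um')]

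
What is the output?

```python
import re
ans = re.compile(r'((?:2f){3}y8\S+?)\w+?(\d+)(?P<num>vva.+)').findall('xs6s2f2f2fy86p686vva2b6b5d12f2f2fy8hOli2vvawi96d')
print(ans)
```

[('2f2f2fy86', '686', 'vva2b6b5d12f2f2fy8hOli2vvawi96d')]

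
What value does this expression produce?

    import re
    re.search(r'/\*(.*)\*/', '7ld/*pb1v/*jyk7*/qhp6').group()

'/*pb1v/*jyk7*/'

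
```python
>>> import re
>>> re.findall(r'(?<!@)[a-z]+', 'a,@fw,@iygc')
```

The negative lookahead/lookbehind blocks any match where the forbidden context is present.
Walking the string: at [0:1] → 'a'; at [4:5] → 'w'; at [8:11] → 'ygc'.
No capturing groups, so `findall` returns the 3 full match strings.

['a', 'w', 'ygc']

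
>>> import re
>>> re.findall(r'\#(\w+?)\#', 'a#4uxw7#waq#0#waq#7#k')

['4uxw7', '0', '7']

Matches: at [1:8] match '#4uxw7#', group 1 = '4uxw7'; at [11:14] match '#0#', group 1 = '0'; at [17:20] match '#7#', group 1 = '7'.
Because there's exactly one group, `findall` drops the full match and keeps group 1 from each hit.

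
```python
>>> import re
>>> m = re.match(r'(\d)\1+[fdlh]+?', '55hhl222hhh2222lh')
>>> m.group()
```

'55h'

The backreference `\1` re-matches whatever the first group consumed, character for character.
`match` is anchored at position 0; if the pattern doesn't fit there, it returns None.
The match spans [0:3] → '55h'.
Captured: group 1 = '5'.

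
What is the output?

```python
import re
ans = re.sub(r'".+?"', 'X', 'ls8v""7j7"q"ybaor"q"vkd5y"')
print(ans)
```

Each match is replaced by 'X'.

ls8vXqXqX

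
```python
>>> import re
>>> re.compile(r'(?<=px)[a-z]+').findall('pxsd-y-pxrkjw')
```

['sd', 'rkjw']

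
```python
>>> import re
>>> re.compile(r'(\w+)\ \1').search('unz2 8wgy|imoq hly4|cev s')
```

The backreference `\1` re-matches whatever the first group consumed, character for character.
Unlike `match`, `search` isn't anchored — it looks for the pattern anywhere in the string.
Here nothing in the string fits, so the call returns None.

None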